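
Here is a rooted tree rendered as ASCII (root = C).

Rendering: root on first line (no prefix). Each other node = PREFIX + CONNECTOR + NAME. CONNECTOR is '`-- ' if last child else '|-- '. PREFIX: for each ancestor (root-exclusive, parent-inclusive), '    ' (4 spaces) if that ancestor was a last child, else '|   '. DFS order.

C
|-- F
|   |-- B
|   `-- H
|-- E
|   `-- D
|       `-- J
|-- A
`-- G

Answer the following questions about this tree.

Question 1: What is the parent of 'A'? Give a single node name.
Answer: C

Derivation:
Scan adjacency: A appears as child of C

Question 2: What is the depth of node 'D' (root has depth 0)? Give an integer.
Path from root to D: C -> E -> D
Depth = number of edges = 2

Answer: 2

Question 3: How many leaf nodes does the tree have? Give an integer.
Leaves (nodes with no children): A, B, G, H, J

Answer: 5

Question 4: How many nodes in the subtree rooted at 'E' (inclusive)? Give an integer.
Answer: 3

Derivation:
Subtree rooted at E contains: D, E, J
Count = 3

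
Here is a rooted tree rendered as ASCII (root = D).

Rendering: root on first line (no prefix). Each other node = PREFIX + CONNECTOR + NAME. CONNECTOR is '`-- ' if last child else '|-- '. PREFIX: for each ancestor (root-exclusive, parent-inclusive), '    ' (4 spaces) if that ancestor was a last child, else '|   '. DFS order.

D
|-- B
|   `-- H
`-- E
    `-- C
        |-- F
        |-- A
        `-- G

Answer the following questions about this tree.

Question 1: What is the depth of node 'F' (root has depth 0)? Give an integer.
Path from root to F: D -> E -> C -> F
Depth = number of edges = 3

Answer: 3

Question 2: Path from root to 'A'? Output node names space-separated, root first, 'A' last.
Answer: D E C A

Derivation:
Walk down from root: D -> E -> C -> A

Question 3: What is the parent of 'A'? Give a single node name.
Scan adjacency: A appears as child of C

Answer: C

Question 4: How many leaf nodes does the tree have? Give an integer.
Answer: 4

Derivation:
Leaves (nodes with no children): A, F, G, H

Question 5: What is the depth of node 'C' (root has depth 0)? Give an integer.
Path from root to C: D -> E -> C
Depth = number of edges = 2

Answer: 2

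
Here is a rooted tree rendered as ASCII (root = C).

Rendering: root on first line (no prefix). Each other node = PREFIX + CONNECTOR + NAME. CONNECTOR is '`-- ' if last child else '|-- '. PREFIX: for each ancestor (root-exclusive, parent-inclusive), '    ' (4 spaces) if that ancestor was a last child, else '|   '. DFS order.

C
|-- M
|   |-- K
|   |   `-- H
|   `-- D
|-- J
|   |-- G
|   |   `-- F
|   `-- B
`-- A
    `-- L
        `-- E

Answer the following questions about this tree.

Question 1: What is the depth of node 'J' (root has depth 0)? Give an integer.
Path from root to J: C -> J
Depth = number of edges = 1

Answer: 1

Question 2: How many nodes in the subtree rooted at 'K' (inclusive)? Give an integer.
Answer: 2

Derivation:
Subtree rooted at K contains: H, K
Count = 2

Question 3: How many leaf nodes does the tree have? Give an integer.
Answer: 5

Derivation:
Leaves (nodes with no children): B, D, E, F, H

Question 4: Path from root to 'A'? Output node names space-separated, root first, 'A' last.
Walk down from root: C -> A

Answer: C A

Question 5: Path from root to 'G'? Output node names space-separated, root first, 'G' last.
Answer: C J G

Derivation:
Walk down from root: C -> J -> G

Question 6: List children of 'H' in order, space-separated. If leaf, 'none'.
Answer: none

Derivation:
Node H's children (from adjacency): (leaf)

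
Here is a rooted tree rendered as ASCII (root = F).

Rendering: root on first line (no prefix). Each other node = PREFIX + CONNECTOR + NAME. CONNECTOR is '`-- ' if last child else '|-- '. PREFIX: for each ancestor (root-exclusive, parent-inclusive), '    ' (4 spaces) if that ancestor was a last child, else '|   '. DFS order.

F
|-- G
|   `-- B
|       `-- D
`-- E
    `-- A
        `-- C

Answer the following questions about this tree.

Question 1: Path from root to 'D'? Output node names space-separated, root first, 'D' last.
Answer: F G B D

Derivation:
Walk down from root: F -> G -> B -> D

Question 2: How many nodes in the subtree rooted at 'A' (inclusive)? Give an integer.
Subtree rooted at A contains: A, C
Count = 2

Answer: 2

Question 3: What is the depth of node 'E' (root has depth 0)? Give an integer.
Path from root to E: F -> E
Depth = number of edges = 1

Answer: 1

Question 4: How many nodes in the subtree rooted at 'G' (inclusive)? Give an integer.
Subtree rooted at G contains: B, D, G
Count = 3

Answer: 3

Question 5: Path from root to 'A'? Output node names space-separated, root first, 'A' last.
Answer: F E A

Derivation:
Walk down from root: F -> E -> A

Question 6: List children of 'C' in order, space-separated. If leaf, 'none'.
Answer: none

Derivation:
Node C's children (from adjacency): (leaf)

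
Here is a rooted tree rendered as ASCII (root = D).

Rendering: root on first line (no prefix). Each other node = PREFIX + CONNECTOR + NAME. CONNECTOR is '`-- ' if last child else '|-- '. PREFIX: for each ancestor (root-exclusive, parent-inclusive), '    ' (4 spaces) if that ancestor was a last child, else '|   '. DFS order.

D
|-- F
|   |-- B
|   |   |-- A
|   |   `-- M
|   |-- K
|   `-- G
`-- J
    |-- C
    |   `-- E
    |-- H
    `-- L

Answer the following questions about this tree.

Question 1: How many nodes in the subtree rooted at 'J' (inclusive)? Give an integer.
Subtree rooted at J contains: C, E, H, J, L
Count = 5

Answer: 5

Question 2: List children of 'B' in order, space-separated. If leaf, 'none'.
Answer: A M

Derivation:
Node B's children (from adjacency): A, M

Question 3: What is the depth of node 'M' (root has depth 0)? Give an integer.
Path from root to M: D -> F -> B -> M
Depth = number of edges = 3

Answer: 3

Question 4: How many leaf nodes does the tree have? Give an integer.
Answer: 7

Derivation:
Leaves (nodes with no children): A, E, G, H, K, L, M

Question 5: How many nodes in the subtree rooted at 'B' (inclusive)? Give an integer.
Subtree rooted at B contains: A, B, M
Count = 3

Answer: 3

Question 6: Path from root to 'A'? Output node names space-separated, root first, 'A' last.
Walk down from root: D -> F -> B -> A

Answer: D F B A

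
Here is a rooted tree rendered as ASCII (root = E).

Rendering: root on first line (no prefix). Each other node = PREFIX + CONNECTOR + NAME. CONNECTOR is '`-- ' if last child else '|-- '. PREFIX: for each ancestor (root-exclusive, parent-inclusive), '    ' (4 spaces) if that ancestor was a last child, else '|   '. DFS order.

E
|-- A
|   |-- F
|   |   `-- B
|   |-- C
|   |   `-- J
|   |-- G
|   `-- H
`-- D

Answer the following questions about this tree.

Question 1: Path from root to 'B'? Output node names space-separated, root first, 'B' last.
Walk down from root: E -> A -> F -> B

Answer: E A F B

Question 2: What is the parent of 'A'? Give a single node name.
Answer: E

Derivation:
Scan adjacency: A appears as child of E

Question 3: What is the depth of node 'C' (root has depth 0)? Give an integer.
Path from root to C: E -> A -> C
Depth = number of edges = 2

Answer: 2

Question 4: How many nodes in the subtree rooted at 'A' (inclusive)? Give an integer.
Answer: 7

Derivation:
Subtree rooted at A contains: A, B, C, F, G, H, J
Count = 7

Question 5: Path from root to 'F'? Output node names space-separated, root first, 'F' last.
Walk down from root: E -> A -> F

Answer: E A F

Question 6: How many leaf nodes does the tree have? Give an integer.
Answer: 5

Derivation:
Leaves (nodes with no children): B, D, G, H, J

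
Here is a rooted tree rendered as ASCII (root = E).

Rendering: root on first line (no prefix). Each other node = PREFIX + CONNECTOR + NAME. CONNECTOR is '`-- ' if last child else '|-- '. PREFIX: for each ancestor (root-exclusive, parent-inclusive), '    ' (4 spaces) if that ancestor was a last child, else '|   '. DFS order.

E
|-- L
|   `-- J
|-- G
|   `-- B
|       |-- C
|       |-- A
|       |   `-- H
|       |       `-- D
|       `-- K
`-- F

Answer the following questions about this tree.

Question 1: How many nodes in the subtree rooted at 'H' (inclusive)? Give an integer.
Answer: 2

Derivation:
Subtree rooted at H contains: D, H
Count = 2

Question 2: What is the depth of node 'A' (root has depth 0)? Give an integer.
Path from root to A: E -> G -> B -> A
Depth = number of edges = 3

Answer: 3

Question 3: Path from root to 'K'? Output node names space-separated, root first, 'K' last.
Walk down from root: E -> G -> B -> K

Answer: E G B K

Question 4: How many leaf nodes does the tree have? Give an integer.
Leaves (nodes with no children): C, D, F, J, K

Answer: 5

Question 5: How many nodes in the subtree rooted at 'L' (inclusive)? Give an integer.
Answer: 2

Derivation:
Subtree rooted at L contains: J, L
Count = 2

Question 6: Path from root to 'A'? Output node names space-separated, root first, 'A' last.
Walk down from root: E -> G -> B -> A

Answer: E G B A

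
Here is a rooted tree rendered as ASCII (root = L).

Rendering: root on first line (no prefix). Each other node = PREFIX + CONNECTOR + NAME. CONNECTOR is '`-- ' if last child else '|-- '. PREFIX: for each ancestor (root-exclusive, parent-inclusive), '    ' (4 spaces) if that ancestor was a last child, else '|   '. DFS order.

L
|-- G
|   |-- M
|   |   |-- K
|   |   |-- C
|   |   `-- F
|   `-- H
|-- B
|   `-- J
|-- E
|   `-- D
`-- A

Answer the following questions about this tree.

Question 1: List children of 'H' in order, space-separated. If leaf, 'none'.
Node H's children (from adjacency): (leaf)

Answer: none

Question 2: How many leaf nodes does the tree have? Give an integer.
Leaves (nodes with no children): A, C, D, F, H, J, K

Answer: 7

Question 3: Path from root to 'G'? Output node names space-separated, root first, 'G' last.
Answer: L G

Derivation:
Walk down from root: L -> G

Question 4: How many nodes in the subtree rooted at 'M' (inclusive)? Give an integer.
Subtree rooted at M contains: C, F, K, M
Count = 4

Answer: 4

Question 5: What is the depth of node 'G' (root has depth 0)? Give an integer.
Answer: 1

Derivation:
Path from root to G: L -> G
Depth = number of edges = 1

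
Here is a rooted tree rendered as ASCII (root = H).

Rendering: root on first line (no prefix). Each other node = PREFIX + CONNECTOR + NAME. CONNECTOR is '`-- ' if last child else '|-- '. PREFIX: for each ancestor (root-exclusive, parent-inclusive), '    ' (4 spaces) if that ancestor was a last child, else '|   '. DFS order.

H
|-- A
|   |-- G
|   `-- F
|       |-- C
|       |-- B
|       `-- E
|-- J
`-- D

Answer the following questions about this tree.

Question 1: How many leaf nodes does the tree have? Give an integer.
Leaves (nodes with no children): B, C, D, E, G, J

Answer: 6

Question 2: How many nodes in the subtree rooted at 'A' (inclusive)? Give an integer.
Answer: 6

Derivation:
Subtree rooted at A contains: A, B, C, E, F, G
Count = 6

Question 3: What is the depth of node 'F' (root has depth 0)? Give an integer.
Answer: 2

Derivation:
Path from root to F: H -> A -> F
Depth = number of edges = 2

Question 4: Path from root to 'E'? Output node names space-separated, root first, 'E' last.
Answer: H A F E

Derivation:
Walk down from root: H -> A -> F -> E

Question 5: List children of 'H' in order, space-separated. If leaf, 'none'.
Node H's children (from adjacency): A, J, D

Answer: A J D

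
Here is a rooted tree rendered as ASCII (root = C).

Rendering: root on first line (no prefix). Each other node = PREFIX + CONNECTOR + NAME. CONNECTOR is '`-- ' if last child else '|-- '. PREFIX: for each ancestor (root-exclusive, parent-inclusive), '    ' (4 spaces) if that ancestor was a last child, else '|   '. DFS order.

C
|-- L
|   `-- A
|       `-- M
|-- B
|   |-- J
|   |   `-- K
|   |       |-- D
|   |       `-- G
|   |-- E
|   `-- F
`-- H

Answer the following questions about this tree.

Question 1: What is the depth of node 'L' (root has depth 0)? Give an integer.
Answer: 1

Derivation:
Path from root to L: C -> L
Depth = number of edges = 1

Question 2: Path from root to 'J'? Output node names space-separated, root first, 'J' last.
Answer: C B J

Derivation:
Walk down from root: C -> B -> J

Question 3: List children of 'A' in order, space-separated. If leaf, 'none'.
Answer: M

Derivation:
Node A's children (from adjacency): M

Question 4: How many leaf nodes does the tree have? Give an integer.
Answer: 6

Derivation:
Leaves (nodes with no children): D, E, F, G, H, M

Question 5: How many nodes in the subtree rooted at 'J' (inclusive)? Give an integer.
Subtree rooted at J contains: D, G, J, K
Count = 4

Answer: 4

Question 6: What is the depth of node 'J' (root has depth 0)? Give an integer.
Path from root to J: C -> B -> J
Depth = number of edges = 2

Answer: 2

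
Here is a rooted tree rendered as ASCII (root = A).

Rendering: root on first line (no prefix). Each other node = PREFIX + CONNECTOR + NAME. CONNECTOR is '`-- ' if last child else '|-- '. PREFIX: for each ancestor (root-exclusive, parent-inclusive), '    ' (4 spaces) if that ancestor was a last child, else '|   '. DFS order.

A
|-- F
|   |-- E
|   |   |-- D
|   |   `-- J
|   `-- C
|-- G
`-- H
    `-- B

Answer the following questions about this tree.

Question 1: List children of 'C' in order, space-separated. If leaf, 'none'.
Node C's children (from adjacency): (leaf)

Answer: none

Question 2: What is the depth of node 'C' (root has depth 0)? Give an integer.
Path from root to C: A -> F -> C
Depth = number of edges = 2

Answer: 2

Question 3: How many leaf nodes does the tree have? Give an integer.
Answer: 5

Derivation:
Leaves (nodes with no children): B, C, D, G, J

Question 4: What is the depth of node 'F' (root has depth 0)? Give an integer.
Answer: 1

Derivation:
Path from root to F: A -> F
Depth = number of edges = 1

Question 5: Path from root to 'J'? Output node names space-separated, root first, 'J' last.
Answer: A F E J

Derivation:
Walk down from root: A -> F -> E -> J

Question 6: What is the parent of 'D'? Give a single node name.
Answer: E

Derivation:
Scan adjacency: D appears as child of E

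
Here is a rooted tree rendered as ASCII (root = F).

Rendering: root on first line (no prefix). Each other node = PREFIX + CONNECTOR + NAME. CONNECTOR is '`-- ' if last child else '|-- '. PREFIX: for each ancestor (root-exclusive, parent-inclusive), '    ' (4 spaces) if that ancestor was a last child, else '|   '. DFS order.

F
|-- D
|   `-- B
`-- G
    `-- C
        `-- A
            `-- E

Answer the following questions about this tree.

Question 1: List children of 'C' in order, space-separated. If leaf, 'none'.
Node C's children (from adjacency): A

Answer: A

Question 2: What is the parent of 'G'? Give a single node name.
Answer: F

Derivation:
Scan adjacency: G appears as child of F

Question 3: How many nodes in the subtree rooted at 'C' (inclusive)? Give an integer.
Subtree rooted at C contains: A, C, E
Count = 3

Answer: 3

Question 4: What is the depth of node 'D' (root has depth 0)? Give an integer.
Path from root to D: F -> D
Depth = number of edges = 1

Answer: 1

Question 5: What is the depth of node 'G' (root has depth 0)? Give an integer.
Path from root to G: F -> G
Depth = number of edges = 1

Answer: 1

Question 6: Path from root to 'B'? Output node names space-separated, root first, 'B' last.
Walk down from root: F -> D -> B

Answer: F D B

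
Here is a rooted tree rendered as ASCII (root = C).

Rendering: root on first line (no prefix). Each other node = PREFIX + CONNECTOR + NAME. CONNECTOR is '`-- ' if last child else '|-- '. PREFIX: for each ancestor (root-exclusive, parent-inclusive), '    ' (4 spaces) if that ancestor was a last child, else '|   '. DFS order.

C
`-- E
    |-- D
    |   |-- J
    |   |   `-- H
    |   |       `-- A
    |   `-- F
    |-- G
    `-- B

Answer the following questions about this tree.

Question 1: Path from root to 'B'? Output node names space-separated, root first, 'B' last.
Answer: C E B

Derivation:
Walk down from root: C -> E -> B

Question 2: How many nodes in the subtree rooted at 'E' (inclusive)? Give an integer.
Subtree rooted at E contains: A, B, D, E, F, G, H, J
Count = 8

Answer: 8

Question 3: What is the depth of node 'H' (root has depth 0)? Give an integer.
Path from root to H: C -> E -> D -> J -> H
Depth = number of edges = 4

Answer: 4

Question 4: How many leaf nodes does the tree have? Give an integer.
Leaves (nodes with no children): A, B, F, G

Answer: 4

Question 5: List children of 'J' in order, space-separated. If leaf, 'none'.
Answer: H

Derivation:
Node J's children (from adjacency): H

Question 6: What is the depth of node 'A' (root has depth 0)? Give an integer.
Path from root to A: C -> E -> D -> J -> H -> A
Depth = number of edges = 5

Answer: 5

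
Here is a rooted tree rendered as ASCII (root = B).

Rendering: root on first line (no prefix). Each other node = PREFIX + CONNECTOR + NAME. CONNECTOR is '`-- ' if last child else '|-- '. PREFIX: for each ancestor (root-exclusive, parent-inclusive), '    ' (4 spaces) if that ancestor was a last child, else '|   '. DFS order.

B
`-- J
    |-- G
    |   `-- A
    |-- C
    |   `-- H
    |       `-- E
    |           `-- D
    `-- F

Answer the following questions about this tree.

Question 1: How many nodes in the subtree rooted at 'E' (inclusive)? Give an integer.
Answer: 2

Derivation:
Subtree rooted at E contains: D, E
Count = 2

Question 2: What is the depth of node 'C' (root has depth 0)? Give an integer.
Path from root to C: B -> J -> C
Depth = number of edges = 2

Answer: 2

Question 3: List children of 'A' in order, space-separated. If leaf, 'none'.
Answer: none

Derivation:
Node A's children (from adjacency): (leaf)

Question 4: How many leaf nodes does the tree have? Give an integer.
Answer: 3

Derivation:
Leaves (nodes with no children): A, D, F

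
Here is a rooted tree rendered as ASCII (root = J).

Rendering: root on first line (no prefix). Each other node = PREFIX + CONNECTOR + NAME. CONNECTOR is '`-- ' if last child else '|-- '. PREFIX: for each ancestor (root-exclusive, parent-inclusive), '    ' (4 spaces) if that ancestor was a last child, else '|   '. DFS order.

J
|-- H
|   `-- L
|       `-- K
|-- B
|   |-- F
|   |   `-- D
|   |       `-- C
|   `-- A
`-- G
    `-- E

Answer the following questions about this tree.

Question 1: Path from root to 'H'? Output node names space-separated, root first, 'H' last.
Answer: J H

Derivation:
Walk down from root: J -> H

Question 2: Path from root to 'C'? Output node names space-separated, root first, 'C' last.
Answer: J B F D C

Derivation:
Walk down from root: J -> B -> F -> D -> C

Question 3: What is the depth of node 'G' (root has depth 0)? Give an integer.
Answer: 1

Derivation:
Path from root to G: J -> G
Depth = number of edges = 1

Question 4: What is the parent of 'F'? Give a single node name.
Scan adjacency: F appears as child of B

Answer: B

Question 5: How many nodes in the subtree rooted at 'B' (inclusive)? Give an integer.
Subtree rooted at B contains: A, B, C, D, F
Count = 5

Answer: 5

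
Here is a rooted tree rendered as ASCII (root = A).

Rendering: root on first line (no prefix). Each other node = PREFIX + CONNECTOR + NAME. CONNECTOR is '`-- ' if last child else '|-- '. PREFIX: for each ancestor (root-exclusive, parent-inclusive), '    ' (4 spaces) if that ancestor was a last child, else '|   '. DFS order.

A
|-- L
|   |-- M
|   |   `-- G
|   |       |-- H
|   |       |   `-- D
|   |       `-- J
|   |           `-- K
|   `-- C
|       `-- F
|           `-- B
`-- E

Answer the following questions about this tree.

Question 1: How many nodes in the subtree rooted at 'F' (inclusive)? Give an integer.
Subtree rooted at F contains: B, F
Count = 2

Answer: 2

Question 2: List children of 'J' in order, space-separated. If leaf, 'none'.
Answer: K

Derivation:
Node J's children (from adjacency): K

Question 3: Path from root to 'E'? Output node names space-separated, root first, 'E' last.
Walk down from root: A -> E

Answer: A E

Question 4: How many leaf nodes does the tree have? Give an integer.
Leaves (nodes with no children): B, D, E, K

Answer: 4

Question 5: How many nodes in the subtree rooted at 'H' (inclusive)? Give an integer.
Subtree rooted at H contains: D, H
Count = 2

Answer: 2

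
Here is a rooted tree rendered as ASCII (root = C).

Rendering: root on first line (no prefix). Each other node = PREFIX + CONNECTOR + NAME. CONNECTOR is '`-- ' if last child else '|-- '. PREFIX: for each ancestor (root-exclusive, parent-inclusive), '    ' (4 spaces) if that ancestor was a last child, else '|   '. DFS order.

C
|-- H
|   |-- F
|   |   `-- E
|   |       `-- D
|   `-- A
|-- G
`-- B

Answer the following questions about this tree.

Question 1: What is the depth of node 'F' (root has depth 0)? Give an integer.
Path from root to F: C -> H -> F
Depth = number of edges = 2

Answer: 2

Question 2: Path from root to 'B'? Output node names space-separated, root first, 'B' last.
Answer: C B

Derivation:
Walk down from root: C -> B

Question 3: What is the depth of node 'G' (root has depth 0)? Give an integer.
Answer: 1

Derivation:
Path from root to G: C -> G
Depth = number of edges = 1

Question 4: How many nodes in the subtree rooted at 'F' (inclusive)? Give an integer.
Subtree rooted at F contains: D, E, F
Count = 3

Answer: 3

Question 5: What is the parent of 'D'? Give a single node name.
Scan adjacency: D appears as child of E

Answer: E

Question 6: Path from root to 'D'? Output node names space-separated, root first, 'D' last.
Walk down from root: C -> H -> F -> E -> D

Answer: C H F E D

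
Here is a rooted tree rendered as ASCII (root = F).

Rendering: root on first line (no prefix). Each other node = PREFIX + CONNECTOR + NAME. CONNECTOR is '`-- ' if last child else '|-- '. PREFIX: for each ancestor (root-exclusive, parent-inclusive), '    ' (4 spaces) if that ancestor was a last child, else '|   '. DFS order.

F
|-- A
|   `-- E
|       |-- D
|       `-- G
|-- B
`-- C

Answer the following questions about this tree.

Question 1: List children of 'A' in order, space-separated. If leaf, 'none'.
Node A's children (from adjacency): E

Answer: E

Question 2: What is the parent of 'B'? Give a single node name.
Scan adjacency: B appears as child of F

Answer: F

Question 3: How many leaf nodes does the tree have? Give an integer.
Leaves (nodes with no children): B, C, D, G

Answer: 4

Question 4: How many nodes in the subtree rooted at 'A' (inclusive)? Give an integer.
Subtree rooted at A contains: A, D, E, G
Count = 4

Answer: 4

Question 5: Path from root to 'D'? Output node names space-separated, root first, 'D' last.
Walk down from root: F -> A -> E -> D

Answer: F A E D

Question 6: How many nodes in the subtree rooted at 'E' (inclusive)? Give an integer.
Subtree rooted at E contains: D, E, G
Count = 3

Answer: 3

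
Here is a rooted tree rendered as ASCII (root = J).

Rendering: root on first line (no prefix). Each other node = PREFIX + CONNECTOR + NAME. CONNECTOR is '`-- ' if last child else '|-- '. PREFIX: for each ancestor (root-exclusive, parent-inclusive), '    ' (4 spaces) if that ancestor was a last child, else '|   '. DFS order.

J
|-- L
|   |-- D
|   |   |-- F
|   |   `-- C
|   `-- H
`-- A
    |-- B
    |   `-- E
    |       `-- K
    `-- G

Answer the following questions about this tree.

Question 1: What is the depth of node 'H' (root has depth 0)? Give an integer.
Answer: 2

Derivation:
Path from root to H: J -> L -> H
Depth = number of edges = 2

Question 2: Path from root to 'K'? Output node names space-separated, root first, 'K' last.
Walk down from root: J -> A -> B -> E -> K

Answer: J A B E K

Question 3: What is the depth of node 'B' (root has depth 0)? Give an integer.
Answer: 2

Derivation:
Path from root to B: J -> A -> B
Depth = number of edges = 2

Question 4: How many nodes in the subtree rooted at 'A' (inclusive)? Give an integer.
Answer: 5

Derivation:
Subtree rooted at A contains: A, B, E, G, K
Count = 5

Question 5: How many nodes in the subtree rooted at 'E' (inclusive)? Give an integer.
Subtree rooted at E contains: E, K
Count = 2

Answer: 2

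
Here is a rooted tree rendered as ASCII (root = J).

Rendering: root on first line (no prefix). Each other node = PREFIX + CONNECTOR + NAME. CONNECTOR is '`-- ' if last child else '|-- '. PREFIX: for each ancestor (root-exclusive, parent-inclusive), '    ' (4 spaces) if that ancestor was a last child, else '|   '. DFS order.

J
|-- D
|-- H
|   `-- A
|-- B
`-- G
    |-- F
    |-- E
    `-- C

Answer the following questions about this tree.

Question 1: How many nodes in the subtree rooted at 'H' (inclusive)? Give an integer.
Answer: 2

Derivation:
Subtree rooted at H contains: A, H
Count = 2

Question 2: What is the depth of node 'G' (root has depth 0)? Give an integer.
Answer: 1

Derivation:
Path from root to G: J -> G
Depth = number of edges = 1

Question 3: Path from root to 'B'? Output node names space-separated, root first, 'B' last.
Walk down from root: J -> B

Answer: J B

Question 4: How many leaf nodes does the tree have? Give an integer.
Answer: 6

Derivation:
Leaves (nodes with no children): A, B, C, D, E, F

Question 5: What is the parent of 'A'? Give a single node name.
Scan adjacency: A appears as child of H

Answer: H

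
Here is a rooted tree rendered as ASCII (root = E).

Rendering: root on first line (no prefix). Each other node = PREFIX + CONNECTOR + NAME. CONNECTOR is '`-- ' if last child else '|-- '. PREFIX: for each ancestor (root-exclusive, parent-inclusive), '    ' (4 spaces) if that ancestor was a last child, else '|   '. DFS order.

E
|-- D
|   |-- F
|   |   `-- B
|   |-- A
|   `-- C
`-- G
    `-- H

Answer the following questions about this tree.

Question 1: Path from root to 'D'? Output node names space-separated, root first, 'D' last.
Walk down from root: E -> D

Answer: E D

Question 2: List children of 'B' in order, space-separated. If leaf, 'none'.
Answer: none

Derivation:
Node B's children (from adjacency): (leaf)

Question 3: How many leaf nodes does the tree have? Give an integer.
Answer: 4

Derivation:
Leaves (nodes with no children): A, B, C, H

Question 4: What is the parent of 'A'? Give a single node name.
Scan adjacency: A appears as child of D

Answer: D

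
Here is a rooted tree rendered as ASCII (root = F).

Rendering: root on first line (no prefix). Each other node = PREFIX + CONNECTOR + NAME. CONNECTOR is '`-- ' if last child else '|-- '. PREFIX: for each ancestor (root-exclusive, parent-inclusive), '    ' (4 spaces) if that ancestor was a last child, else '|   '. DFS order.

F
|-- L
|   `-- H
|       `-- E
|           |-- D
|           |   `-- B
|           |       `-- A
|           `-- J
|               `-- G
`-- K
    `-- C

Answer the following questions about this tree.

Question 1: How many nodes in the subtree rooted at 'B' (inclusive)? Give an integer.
Answer: 2

Derivation:
Subtree rooted at B contains: A, B
Count = 2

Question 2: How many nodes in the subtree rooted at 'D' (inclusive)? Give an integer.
Subtree rooted at D contains: A, B, D
Count = 3

Answer: 3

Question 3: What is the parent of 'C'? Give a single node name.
Scan adjacency: C appears as child of K

Answer: K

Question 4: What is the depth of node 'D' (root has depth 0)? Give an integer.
Path from root to D: F -> L -> H -> E -> D
Depth = number of edges = 4

Answer: 4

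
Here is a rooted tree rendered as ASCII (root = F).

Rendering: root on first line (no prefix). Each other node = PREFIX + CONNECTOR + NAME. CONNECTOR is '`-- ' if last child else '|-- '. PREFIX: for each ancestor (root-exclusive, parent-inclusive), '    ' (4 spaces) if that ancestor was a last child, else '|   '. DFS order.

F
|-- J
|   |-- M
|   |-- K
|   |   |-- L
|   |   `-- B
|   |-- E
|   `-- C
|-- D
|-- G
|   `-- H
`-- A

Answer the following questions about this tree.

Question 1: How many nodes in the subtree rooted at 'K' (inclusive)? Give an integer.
Subtree rooted at K contains: B, K, L
Count = 3

Answer: 3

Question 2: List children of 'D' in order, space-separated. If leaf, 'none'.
Node D's children (from adjacency): (leaf)

Answer: none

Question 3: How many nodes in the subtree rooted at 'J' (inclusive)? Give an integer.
Answer: 7

Derivation:
Subtree rooted at J contains: B, C, E, J, K, L, M
Count = 7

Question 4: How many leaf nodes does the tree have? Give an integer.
Leaves (nodes with no children): A, B, C, D, E, H, L, M

Answer: 8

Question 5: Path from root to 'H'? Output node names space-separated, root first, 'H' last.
Walk down from root: F -> G -> H

Answer: F G H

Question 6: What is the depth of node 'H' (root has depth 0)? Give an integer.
Answer: 2

Derivation:
Path from root to H: F -> G -> H
Depth = number of edges = 2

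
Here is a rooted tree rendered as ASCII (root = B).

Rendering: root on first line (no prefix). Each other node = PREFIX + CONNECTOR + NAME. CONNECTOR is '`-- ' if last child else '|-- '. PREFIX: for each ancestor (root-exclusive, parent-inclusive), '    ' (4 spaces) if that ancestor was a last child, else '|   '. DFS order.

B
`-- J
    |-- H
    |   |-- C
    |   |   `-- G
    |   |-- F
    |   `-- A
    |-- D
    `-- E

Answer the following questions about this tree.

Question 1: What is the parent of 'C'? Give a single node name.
Scan adjacency: C appears as child of H

Answer: H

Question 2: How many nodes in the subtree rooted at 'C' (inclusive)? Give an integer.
Subtree rooted at C contains: C, G
Count = 2

Answer: 2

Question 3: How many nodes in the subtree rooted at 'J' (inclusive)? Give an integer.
Subtree rooted at J contains: A, C, D, E, F, G, H, J
Count = 8

Answer: 8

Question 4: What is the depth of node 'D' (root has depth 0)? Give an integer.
Answer: 2

Derivation:
Path from root to D: B -> J -> D
Depth = number of edges = 2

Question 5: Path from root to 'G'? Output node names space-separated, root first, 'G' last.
Walk down from root: B -> J -> H -> C -> G

Answer: B J H C G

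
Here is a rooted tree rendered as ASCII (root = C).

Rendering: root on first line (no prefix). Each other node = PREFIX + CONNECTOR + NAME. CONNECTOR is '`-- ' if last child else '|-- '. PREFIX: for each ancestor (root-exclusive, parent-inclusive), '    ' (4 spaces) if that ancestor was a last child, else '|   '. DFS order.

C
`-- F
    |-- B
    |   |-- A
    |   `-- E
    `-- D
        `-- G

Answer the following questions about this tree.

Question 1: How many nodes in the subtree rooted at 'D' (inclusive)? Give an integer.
Answer: 2

Derivation:
Subtree rooted at D contains: D, G
Count = 2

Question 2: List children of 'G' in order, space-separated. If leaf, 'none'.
Node G's children (from adjacency): (leaf)

Answer: none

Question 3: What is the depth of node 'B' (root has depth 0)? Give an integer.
Answer: 2

Derivation:
Path from root to B: C -> F -> B
Depth = number of edges = 2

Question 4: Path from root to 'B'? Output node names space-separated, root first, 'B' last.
Answer: C F B

Derivation:
Walk down from root: C -> F -> B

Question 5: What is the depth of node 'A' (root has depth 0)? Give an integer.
Answer: 3

Derivation:
Path from root to A: C -> F -> B -> A
Depth = number of edges = 3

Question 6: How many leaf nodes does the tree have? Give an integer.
Answer: 3

Derivation:
Leaves (nodes with no children): A, E, G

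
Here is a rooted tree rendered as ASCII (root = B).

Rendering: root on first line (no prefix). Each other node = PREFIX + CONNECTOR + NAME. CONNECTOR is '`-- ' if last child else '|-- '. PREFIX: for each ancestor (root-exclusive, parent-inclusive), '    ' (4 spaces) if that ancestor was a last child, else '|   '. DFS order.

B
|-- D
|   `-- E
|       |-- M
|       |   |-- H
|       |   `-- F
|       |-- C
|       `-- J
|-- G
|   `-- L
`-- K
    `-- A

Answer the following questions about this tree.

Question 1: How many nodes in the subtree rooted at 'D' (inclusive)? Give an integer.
Answer: 7

Derivation:
Subtree rooted at D contains: C, D, E, F, H, J, M
Count = 7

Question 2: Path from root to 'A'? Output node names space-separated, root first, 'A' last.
Answer: B K A

Derivation:
Walk down from root: B -> K -> A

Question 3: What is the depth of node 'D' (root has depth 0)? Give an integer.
Answer: 1

Derivation:
Path from root to D: B -> D
Depth = number of edges = 1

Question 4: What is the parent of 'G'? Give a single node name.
Answer: B

Derivation:
Scan adjacency: G appears as child of B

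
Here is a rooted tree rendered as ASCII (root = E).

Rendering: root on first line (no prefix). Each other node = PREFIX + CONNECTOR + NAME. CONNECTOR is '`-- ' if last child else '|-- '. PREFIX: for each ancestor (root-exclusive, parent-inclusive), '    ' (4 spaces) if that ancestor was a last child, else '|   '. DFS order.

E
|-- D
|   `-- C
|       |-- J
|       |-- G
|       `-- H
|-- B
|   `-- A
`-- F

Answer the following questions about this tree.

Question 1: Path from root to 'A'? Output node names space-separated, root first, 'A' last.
Walk down from root: E -> B -> A

Answer: E B A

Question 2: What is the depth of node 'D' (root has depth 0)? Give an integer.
Answer: 1

Derivation:
Path from root to D: E -> D
Depth = number of edges = 1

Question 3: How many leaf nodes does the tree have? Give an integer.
Leaves (nodes with no children): A, F, G, H, J

Answer: 5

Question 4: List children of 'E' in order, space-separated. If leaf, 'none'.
Node E's children (from adjacency): D, B, F

Answer: D B F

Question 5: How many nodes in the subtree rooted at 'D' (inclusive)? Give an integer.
Answer: 5

Derivation:
Subtree rooted at D contains: C, D, G, H, J
Count = 5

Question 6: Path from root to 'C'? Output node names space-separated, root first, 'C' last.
Walk down from root: E -> D -> C

Answer: E D C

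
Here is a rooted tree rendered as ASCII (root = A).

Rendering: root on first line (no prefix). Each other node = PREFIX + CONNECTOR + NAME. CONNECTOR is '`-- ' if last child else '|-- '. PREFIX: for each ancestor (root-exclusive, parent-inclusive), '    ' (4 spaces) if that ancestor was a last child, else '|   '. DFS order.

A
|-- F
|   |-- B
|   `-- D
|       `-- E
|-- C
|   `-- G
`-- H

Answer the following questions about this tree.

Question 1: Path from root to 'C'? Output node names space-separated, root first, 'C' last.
Answer: A C

Derivation:
Walk down from root: A -> C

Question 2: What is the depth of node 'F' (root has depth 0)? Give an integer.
Path from root to F: A -> F
Depth = number of edges = 1

Answer: 1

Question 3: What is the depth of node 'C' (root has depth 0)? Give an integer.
Answer: 1

Derivation:
Path from root to C: A -> C
Depth = number of edges = 1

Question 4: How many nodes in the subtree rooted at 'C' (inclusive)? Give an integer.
Answer: 2

Derivation:
Subtree rooted at C contains: C, G
Count = 2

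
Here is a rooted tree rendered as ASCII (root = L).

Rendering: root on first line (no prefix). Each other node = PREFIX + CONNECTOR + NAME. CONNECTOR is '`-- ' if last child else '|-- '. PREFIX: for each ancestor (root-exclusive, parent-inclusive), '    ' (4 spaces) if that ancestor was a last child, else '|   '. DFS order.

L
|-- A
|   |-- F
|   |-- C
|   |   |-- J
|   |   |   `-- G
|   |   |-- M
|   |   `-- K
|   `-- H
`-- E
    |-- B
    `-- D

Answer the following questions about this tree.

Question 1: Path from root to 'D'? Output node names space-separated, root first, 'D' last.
Walk down from root: L -> E -> D

Answer: L E D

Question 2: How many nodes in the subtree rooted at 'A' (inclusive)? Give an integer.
Answer: 8

Derivation:
Subtree rooted at A contains: A, C, F, G, H, J, K, M
Count = 8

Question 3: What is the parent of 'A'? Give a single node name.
Answer: L

Derivation:
Scan adjacency: A appears as child of L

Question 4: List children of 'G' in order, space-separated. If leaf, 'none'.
Answer: none

Derivation:
Node G's children (from adjacency): (leaf)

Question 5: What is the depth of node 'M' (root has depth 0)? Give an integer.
Path from root to M: L -> A -> C -> M
Depth = number of edges = 3

Answer: 3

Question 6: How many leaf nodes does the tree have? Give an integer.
Leaves (nodes with no children): B, D, F, G, H, K, M

Answer: 7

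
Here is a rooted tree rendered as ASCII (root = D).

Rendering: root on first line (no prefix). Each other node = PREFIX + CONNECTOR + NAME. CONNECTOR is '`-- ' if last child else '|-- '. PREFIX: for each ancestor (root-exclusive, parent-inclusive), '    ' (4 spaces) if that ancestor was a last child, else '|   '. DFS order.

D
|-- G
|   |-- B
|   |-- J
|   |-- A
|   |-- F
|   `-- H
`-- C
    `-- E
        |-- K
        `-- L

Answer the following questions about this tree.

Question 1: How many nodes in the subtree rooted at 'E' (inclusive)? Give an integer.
Subtree rooted at E contains: E, K, L
Count = 3

Answer: 3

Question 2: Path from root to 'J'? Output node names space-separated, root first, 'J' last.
Answer: D G J

Derivation:
Walk down from root: D -> G -> J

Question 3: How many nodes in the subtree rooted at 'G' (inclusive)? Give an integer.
Answer: 6

Derivation:
Subtree rooted at G contains: A, B, F, G, H, J
Count = 6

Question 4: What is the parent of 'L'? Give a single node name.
Answer: E

Derivation:
Scan adjacency: L appears as child of E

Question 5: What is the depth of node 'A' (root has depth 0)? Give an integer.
Answer: 2

Derivation:
Path from root to A: D -> G -> A
Depth = number of edges = 2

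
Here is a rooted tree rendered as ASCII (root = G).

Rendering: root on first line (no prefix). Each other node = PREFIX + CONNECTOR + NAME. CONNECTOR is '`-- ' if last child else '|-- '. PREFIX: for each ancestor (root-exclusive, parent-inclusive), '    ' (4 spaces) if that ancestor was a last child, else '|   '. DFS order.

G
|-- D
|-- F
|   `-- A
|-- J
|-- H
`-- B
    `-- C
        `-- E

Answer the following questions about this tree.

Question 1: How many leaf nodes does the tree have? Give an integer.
Leaves (nodes with no children): A, D, E, H, J

Answer: 5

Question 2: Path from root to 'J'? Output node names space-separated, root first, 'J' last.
Answer: G J

Derivation:
Walk down from root: G -> J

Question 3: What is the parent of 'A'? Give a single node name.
Answer: F

Derivation:
Scan adjacency: A appears as child of F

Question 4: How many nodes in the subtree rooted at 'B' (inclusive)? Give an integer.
Subtree rooted at B contains: B, C, E
Count = 3

Answer: 3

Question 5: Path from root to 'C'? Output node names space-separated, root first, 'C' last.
Walk down from root: G -> B -> C

Answer: G B C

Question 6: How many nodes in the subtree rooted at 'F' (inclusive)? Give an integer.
Subtree rooted at F contains: A, F
Count = 2

Answer: 2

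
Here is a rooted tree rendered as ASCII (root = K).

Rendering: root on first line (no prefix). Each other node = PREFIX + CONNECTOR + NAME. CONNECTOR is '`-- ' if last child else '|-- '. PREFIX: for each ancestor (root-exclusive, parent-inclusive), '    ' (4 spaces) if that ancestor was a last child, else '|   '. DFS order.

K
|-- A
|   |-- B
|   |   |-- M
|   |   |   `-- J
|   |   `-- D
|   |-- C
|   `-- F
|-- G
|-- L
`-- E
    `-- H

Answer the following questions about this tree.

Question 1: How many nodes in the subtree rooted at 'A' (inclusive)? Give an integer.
Subtree rooted at A contains: A, B, C, D, F, J, M
Count = 7

Answer: 7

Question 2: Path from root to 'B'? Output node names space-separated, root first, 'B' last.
Walk down from root: K -> A -> B

Answer: K A B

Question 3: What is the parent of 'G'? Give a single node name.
Answer: K

Derivation:
Scan adjacency: G appears as child of K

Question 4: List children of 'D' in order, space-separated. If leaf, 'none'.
Answer: none

Derivation:
Node D's children (from adjacency): (leaf)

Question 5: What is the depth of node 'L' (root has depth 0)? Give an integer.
Answer: 1

Derivation:
Path from root to L: K -> L
Depth = number of edges = 1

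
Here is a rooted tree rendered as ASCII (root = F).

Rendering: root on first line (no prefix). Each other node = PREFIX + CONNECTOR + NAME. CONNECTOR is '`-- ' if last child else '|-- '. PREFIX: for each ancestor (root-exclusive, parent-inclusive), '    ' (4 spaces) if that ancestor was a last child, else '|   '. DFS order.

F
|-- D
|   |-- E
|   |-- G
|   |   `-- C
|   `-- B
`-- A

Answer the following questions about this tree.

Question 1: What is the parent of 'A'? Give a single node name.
Answer: F

Derivation:
Scan adjacency: A appears as child of F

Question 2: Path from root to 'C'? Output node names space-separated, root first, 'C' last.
Walk down from root: F -> D -> G -> C

Answer: F D G C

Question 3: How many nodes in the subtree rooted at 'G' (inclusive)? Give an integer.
Answer: 2

Derivation:
Subtree rooted at G contains: C, G
Count = 2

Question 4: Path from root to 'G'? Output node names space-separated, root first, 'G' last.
Answer: F D G

Derivation:
Walk down from root: F -> D -> G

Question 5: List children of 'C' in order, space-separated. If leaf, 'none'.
Answer: none

Derivation:
Node C's children (from adjacency): (leaf)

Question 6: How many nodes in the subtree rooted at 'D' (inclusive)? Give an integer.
Subtree rooted at D contains: B, C, D, E, G
Count = 5

Answer: 5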